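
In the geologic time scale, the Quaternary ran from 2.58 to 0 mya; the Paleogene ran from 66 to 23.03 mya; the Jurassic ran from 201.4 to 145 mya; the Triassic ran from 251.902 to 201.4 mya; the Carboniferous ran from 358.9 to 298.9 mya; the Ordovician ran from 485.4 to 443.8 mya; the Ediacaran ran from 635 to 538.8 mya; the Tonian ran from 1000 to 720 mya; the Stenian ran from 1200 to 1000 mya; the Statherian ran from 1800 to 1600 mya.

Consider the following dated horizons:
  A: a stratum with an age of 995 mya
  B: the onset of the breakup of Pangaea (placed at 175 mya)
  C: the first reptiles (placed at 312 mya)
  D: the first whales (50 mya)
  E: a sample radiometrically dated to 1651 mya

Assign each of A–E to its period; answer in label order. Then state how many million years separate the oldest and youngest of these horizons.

Match each age against the start–end ranges in the excerpt: A = 995 Ma → Tonian (1000–720); B = 175 Ma → Jurassic (201.4–145); C = 312 Ma → Carboniferous (358.9–298.9); D = 50 Ma → Paleogene (66–23.03); E = 1651 Ma → Statherian (1800–1600).
The largest age is 1651 Ma and the smallest is 50 Ma; their difference is 1601 Myr.

A — Tonian; B — Jurassic; C — Carboniferous; D — Paleogene; E — Statherian; span 1601 million years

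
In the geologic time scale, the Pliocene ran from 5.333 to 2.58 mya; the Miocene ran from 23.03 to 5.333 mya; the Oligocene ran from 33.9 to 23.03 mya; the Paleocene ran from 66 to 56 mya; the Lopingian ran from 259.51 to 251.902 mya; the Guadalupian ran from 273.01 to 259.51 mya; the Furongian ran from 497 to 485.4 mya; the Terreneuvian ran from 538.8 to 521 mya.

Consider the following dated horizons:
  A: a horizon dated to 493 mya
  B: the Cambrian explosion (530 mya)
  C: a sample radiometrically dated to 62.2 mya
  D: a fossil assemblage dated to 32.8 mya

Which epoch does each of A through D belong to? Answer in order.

A: 493 Ma lies in 497–485.4 Ma, so Furongian.
B: 530 Ma lies in 538.8–521 Ma, so Terreneuvian.
C: 62.2 Ma lies in 66–56 Ma, so Paleocene.
D: 32.8 Ma lies in 33.9–23.03 Ma, so Oligocene.

A — Furongian; B — Terreneuvian; C — Paleocene; D — Oligocene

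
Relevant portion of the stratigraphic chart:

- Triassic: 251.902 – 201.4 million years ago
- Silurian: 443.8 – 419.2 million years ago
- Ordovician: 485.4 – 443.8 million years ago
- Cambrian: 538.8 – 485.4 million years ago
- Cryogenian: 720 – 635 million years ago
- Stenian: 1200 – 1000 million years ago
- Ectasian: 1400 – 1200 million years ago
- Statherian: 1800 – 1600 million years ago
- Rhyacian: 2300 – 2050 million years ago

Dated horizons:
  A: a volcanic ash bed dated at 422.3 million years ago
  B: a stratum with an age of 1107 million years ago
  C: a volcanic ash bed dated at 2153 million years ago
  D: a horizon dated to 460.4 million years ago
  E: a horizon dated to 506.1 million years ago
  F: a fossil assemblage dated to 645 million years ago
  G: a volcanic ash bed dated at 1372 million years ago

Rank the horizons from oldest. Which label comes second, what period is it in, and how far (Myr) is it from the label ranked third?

Larger Ma means older, so oldest first: C 2153 > G 1372 > B 1107 > F 645 > E 506.1 > D 460.4 > A 422.3.
Counting 2 along gives G (1372 Ma); the excerpt puts that inside the Ectasian, 1400–1200 Ma.
Next in line is B (1107 Ma), and 1372 − 1107 = 265 Myr.

G, in the Ectasian; 265 million years to B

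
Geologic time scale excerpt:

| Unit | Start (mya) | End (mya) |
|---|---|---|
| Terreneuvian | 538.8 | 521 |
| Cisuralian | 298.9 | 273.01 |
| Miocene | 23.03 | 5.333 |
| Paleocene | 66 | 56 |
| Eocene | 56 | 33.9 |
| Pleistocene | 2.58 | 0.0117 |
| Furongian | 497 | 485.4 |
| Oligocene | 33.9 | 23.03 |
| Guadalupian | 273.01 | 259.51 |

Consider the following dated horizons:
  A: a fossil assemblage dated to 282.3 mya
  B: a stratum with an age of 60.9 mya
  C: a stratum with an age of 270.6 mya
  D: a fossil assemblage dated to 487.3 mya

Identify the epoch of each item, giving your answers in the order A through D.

A — Cisuralian; B — Paleocene; C — Guadalupian; D — Furongian

A: 282.3 Ma lies in 298.9–273.01 Ma, so Cisuralian.
B: 60.9 Ma lies in 66–56 Ma, so Paleocene.
C: 270.6 Ma lies in 273.01–259.51 Ma, so Guadalupian.
D: 487.3 Ma lies in 497–485.4 Ma, so Furongian.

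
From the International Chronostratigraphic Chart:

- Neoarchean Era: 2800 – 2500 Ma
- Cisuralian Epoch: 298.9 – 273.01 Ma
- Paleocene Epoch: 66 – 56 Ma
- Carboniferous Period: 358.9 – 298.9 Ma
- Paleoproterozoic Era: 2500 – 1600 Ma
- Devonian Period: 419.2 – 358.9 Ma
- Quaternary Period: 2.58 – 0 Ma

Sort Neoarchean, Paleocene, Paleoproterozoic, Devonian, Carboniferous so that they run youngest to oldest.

Paleocene, then Carboniferous, then Devonian, then Paleoproterozoic, then Neoarchean

Sorting by start age (ascending Ma, since larger Ma = older): Paleocene began 66, Carboniferous began 358.9, Devonian began 419.2, Paleoproterozoic began 2500, Neoarchean began 2800.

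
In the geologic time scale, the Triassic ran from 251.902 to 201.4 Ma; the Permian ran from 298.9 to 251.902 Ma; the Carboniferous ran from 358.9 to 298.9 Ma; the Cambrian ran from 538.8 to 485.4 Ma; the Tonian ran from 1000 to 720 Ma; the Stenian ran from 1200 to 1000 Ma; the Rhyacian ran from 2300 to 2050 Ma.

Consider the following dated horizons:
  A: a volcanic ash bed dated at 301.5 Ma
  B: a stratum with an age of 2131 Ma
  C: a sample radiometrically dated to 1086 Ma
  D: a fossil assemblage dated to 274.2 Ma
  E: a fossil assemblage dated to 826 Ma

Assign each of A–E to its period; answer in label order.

A — Carboniferous; B — Rhyacian; C — Stenian; D — Permian; E — Tonian

A: 301.5 Ma lies in 358.9–298.9 Ma, so Carboniferous.
B: 2131 Ma lies in 2300–2050 Ma, so Rhyacian.
C: 1086 Ma lies in 1200–1000 Ma, so Stenian.
D: 274.2 Ma lies in 298.9–251.902 Ma, so Permian.
E: 826 Ma lies in 1000–720 Ma, so Tonian.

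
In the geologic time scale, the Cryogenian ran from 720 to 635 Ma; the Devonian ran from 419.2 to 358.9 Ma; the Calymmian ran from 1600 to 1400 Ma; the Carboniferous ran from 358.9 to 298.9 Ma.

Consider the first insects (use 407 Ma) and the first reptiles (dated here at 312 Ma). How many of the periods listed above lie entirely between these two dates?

The older date is 407 Ma and the younger is 312 Ma.
No period both begins after 407 Ma and ends before 312 Ma, so the count is 0.

0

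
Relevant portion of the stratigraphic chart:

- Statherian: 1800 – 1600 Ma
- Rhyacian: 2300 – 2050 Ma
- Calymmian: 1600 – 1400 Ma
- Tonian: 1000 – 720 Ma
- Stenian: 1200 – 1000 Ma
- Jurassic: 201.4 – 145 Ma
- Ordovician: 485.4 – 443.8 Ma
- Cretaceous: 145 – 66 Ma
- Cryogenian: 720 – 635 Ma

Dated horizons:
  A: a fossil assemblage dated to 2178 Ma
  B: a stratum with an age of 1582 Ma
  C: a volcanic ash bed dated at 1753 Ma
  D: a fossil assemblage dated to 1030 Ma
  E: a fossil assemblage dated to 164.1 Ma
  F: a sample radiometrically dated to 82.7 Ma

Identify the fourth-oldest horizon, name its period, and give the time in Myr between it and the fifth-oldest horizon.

Sorted oldest-first by Ma: A (2178), C (1753), B (1582), D (1030), E (164.1), F (82.7).
The fourth oldest is D at 1030 Ma, which lies in 1200–1000 Ma: the Stenian.
The fifth oldest is E at 164.1 Ma; separation = |1030 − 164.1| = 865.9 Myr.

D, in the Stenian; 865.9 million years to E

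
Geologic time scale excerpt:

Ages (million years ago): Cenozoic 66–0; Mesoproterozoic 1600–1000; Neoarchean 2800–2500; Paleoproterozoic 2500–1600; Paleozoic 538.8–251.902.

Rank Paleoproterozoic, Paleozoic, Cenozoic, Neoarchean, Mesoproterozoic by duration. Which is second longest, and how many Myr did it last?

Mesoproterozoic, 600 million years

Start − end for each: Paleoproterozoic 2500 − 1600 = 900; Paleozoic 538.8 − 251.902 = 286.898; Cenozoic 66 − 0 = 66; Neoarchean 2800 − 2500 = 300; Mesoproterozoic 1600 − 1000 = 600.
Ranking these from longest: Paleoproterozoic > Mesoproterozoic > Neoarchean > Paleozoic > Cenozoic.
Position 2 in that ranking is Mesoproterozoic, which lasted 600 Myr.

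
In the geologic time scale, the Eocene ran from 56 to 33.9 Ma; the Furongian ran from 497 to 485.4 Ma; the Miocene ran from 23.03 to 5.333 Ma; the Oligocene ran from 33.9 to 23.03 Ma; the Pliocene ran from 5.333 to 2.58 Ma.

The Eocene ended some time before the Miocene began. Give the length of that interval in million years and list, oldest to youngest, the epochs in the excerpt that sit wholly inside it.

10.87 million years; Oligocene

The Eocene closes at 33.9 Ma and the Miocene opens at 23.03 Ma, so the interval is 33.9 − 23.03 = 10.87 Myr.
An epoch fits inside if it starts at or after 33.9 Ma and ends at or before 23.03 Ma; oldest first that gives Oligocene.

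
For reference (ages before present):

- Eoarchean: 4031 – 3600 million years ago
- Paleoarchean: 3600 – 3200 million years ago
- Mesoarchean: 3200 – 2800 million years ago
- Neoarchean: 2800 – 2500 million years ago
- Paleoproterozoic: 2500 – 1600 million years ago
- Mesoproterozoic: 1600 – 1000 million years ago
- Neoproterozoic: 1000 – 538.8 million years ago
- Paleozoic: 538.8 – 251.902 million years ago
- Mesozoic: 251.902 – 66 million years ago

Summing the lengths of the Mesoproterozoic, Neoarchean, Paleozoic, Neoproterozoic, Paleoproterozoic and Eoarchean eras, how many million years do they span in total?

2979.098 million years

Each duration: Mesoproterozoic = 600; Neoarchean = 300; Paleozoic = 286.898; Neoproterozoic = 461.2; Paleoproterozoic = 900; Eoarchean = 431.
Sum: 600 + 300 + 286.898 + 461.2 + 900 + 431 = 2979.098 Myr.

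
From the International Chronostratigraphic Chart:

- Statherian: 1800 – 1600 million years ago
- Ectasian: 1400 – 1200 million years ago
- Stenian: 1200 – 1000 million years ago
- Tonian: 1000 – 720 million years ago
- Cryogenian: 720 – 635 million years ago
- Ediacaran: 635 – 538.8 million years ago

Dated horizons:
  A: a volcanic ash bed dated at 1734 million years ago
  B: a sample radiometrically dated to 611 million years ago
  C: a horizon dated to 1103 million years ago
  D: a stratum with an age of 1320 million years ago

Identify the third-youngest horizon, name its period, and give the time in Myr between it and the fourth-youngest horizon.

Sorted youngest-first by Ma: B (611), C (1103), D (1320), A (1734).
The third youngest is D at 1320 Ma, which lies in 1400–1200 Ma: the Ectasian.
The fourth youngest is A at 1734 Ma; separation = |1320 − 1734| = 414 Myr.

D, in the Ectasian; 414 million years to A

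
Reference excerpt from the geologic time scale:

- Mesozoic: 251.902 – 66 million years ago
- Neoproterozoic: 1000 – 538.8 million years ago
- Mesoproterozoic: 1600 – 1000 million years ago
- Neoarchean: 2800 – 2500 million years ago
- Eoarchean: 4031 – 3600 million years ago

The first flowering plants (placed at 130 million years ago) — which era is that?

Mesozoic

130 Ma lies between 251.902 and 66 Ma, so it falls in the Mesozoic.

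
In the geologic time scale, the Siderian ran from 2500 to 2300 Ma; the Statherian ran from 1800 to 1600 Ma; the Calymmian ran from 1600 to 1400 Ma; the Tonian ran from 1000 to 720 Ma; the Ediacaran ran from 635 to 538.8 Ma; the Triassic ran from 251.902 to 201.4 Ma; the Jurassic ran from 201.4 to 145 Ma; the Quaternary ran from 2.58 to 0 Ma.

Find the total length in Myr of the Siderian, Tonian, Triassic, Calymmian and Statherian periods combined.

Duration is start − end for each: (2500 − 2300) + (1000 − 720) + (251.902 − 201.4) + (1600 − 1400) + (1800 − 1600).
That is 200 + 280 + 50.502 + 200 + 200, which totals 930.502 million years.

930.502 million years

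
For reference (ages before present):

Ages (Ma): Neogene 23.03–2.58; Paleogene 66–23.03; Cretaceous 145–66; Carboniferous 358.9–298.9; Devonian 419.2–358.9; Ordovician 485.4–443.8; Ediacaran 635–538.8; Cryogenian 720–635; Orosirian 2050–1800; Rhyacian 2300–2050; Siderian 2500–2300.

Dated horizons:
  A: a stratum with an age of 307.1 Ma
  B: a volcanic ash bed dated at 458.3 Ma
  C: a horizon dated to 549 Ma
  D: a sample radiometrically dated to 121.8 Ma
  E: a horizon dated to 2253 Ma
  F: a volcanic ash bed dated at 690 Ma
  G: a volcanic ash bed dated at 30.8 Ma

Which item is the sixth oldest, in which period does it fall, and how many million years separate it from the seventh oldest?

D, in the Cretaceous; 91 million years to G

Larger Ma means older, so oldest first: E 2253 > F 690 > C 549 > B 458.3 > A 307.1 > D 121.8 > G 30.8.
Counting 6 along gives D (121.8 Ma); the excerpt puts that inside the Cretaceous, 145–66 Ma.
Next in line is G (30.8 Ma), and 121.8 − 30.8 = 91 Myr.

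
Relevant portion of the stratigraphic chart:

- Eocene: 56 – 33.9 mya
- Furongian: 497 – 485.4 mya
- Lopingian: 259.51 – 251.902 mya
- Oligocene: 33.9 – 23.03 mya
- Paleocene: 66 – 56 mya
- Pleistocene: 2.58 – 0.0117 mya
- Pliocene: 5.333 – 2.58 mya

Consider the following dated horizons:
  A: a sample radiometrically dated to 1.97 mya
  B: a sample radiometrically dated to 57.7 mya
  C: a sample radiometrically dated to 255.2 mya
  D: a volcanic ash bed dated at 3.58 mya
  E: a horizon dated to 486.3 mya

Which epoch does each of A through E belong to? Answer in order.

A — Pleistocene; B — Paleocene; C — Lopingian; D — Pliocene; E — Furongian

Match each age against the start–end ranges in the excerpt: A = 1.97 Ma → Pleistocene (2.58–0.0117); B = 57.7 Ma → Paleocene (66–56); C = 255.2 Ma → Lopingian (259.51–251.902); D = 3.58 Ma → Pliocene (5.333–2.58); E = 486.3 Ma → Furongian (497–485.4).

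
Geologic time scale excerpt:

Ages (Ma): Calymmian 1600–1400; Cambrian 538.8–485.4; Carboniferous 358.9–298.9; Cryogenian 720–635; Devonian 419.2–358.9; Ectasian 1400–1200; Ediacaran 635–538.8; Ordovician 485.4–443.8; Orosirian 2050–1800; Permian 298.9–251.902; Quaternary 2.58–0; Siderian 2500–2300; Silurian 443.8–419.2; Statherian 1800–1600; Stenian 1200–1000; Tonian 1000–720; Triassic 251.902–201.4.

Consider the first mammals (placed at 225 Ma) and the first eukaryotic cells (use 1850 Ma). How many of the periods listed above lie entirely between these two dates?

1850 Ma sits inside the Orosirian (2050–1800) and 225 Ma inside the Triassic (251.902–201.4); neither of those is wholly between the two dates.
The listed periods lying completely between them are Statherian, Calymmian, Ectasian, Stenian, Tonian, Cryogenian, Ediacaran, Cambrian, Ordovician, Silurian, Devonian, Carboniferous, Permian — 13 in all.

13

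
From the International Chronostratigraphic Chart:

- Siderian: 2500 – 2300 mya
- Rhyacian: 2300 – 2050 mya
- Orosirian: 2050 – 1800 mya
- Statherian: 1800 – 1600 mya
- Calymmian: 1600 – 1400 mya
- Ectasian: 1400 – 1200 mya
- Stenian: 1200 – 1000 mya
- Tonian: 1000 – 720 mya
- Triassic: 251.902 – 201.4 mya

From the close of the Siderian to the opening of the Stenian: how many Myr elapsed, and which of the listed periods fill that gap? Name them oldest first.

1100 million years; Rhyacian, Orosirian, Statherian, Calymmian, Ectasian

The Siderian closes at 2300 Ma and the Stenian opens at 1200 Ma, so the interval is 2300 − 1200 = 1100 Myr.
A period fits inside if it starts at or after 2300 Ma and ends at or before 1200 Ma; oldest first that gives Rhyacian, Orosirian, Statherian, Calymmian, Ectasian.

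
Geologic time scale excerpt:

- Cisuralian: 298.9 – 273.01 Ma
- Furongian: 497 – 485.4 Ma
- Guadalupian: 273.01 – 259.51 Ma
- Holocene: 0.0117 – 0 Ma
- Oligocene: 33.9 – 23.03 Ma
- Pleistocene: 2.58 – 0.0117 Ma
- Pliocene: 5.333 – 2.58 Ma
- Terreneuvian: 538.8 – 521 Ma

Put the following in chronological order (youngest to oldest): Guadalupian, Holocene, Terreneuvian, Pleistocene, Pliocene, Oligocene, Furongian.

Holocene → Pleistocene → Pliocene → Oligocene → Guadalupian → Furongian → Terreneuvian

Sorting by start age (ascending Ma, since larger Ma = older): Holocene start 0.0117, Pleistocene start 2.58, Pliocene start 5.333, Oligocene start 33.9, Guadalupian start 273.01, Furongian start 497, Terreneuvian start 538.8.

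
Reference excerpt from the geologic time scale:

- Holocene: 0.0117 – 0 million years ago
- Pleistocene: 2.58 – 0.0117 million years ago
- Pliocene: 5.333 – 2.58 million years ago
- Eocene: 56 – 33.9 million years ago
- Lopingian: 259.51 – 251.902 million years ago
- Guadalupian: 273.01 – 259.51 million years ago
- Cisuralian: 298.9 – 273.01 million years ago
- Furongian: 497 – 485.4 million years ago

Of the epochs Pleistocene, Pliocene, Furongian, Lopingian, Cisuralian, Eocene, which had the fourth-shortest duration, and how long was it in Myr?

Furongian, 11.6 million years

Durations: Pleistocene 2.5683; Pliocene 2.753; Furongian 11.6; Lopingian 7.608; Cisuralian 25.89; Eocene 22.1 Myr.
Sorted shortest-first: Pleistocene (2.5683), Pliocene (2.753), Lopingian (7.608), Furongian (11.6), Eocene (22.1), Cisuralian (25.89).
The fourth shortest is Furongian at 11.6 Myr.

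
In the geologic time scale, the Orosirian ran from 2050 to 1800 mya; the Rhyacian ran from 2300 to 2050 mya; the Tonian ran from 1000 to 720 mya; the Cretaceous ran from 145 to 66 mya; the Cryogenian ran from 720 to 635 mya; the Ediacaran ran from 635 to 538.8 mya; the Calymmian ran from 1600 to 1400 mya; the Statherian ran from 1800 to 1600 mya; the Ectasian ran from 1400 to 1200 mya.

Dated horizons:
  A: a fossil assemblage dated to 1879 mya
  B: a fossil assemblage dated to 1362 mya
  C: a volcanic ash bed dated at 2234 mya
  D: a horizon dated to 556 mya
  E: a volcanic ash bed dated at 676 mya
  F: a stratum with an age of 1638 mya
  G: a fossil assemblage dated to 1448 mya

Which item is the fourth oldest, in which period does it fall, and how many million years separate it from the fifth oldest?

Larger Ma means older, so oldest first: C 2234 > A 1879 > F 1638 > G 1448 > B 1362 > E 676 > D 556.
Counting 4 along gives G (1448 Ma); the excerpt puts that inside the Calymmian, 1600–1400 Ma.
Next in line is B (1362 Ma), and 1448 − 1362 = 86 Myr.

G, in the Calymmian; 86 million years to B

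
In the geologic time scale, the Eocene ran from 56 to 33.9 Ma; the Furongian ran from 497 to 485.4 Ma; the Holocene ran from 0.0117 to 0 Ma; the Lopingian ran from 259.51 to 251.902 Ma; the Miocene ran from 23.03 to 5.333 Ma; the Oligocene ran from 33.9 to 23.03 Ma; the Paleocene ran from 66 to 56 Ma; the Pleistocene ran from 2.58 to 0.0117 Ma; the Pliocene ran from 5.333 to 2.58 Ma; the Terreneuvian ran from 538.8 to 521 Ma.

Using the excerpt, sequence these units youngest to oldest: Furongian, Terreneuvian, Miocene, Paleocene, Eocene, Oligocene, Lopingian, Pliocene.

The oldest of these is Terreneuvian (starts 538.8 Ma) and the youngest is Pliocene (ends 2.58 Ma).
In between, by decreasing start age: Furongian (497), Lopingian (259.51), Paleocene (66), Eocene (56), Oligocene (33.9), Miocene (23.03).
Listing youngest first means reversing that sequence.

Pliocene → Miocene → Oligocene → Eocene → Paleocene → Lopingian → Furongian → Terreneuvian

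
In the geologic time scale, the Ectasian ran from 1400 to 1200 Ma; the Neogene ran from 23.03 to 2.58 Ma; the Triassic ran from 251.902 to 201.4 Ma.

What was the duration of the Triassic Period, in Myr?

50.502 million years

251.902 − 201.4 = 50.502 million years.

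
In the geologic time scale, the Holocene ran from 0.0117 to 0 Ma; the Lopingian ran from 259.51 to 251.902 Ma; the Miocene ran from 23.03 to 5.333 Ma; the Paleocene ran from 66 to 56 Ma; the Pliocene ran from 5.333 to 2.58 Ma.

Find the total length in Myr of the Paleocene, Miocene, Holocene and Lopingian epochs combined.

35.3167 million years

Duration is start − end for each: (66 − 56) + (23.03 − 5.333) + (0.0117 − 0) + (259.51 − 251.902).
That is 10 + 17.697 + 0.0117 + 7.608, which totals 35.3167 million years.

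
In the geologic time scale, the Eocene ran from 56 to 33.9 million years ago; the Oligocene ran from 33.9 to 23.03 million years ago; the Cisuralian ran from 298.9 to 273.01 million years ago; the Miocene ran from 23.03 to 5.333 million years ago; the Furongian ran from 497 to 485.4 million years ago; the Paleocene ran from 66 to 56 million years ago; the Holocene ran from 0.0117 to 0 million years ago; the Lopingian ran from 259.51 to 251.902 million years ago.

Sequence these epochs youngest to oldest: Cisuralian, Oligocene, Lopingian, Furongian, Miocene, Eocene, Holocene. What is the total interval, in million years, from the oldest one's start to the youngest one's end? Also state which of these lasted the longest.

From the excerpt: Cisuralian 298.9–273.01; Oligocene 33.9–23.03; Lopingian 259.51–251.902; Furongian 497–485.4; Miocene 23.03–5.333; Eocene 56–33.9; Holocene 0.0117–0 (Ma).
Larger Ma is earlier, so the oldest is Furongian and the youngest is Holocene; youngest to oldest: Holocene, Miocene, Oligocene, Eocene, Lopingian, Cisuralian, Furongian.
Oldest start 497 minus youngest end 0 gives 497 Myr overall.
Individual lengths (start − end): Oligocene 10.87; Cisuralian 25.89; Furongian 11.6; Miocene 17.697; Holocene 0.0117; Lopingian 7.608; Eocene 22.1. The largest is Cisuralian at 25.89 Myr.

Holocene → Miocene → Oligocene → Eocene → Lopingian → Cisuralian → Furongian; total span 497 Myr; longest is Cisuralian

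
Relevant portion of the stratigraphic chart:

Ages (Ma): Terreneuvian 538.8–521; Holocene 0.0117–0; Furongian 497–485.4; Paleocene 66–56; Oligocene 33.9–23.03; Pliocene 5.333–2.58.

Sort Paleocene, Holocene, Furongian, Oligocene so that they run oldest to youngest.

Sorting by start age (descending Ma, since larger Ma = older): Furongian start 497, Paleocene start 66, Oligocene start 33.9, Holocene start 0.0117.

Furongian, Paleocene, Oligocene, Holocene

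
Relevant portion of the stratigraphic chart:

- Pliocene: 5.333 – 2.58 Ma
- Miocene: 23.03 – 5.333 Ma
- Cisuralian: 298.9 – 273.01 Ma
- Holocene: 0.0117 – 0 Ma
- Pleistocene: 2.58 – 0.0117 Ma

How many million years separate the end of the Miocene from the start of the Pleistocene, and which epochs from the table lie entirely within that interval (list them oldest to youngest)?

2.753 million years; Pliocene

The Miocene closes at 5.333 Ma and the Pleistocene opens at 2.58 Ma, so the interval is 5.333 − 2.58 = 2.753 Myr.
An epoch fits inside if it starts at or after 5.333 Ma and ends at or before 2.58 Ma; oldest first that gives Pliocene.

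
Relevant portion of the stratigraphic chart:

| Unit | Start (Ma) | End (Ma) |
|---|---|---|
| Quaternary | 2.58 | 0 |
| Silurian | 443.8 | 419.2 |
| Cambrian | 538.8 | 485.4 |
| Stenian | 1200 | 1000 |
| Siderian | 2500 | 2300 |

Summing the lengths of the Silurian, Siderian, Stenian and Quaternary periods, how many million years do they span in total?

427.18 million years

Each duration: Silurian = 24.6; Siderian = 200; Stenian = 200; Quaternary = 2.58.
Sum: 24.6 + 200 + 200 + 2.58 = 427.18 Myr.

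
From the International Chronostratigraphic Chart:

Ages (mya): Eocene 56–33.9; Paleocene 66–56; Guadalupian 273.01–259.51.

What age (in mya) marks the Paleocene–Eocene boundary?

56 mya

The Paleocene ends and the Eocene begins at 56 mya.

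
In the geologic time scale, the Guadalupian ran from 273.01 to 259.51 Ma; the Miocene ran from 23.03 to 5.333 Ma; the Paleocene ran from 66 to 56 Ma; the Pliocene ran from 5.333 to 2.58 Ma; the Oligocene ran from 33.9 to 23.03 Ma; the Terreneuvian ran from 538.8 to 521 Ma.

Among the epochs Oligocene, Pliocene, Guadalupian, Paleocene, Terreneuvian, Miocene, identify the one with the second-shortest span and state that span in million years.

Start − end for each: Oligocene 33.9 − 23.03 = 10.87; Pliocene 5.333 − 2.58 = 2.753; Guadalupian 273.01 − 259.51 = 13.5; Paleocene 66 − 56 = 10; Terreneuvian 538.8 − 521 = 17.8; Miocene 23.03 − 5.333 = 17.697.
Ranking these from shortest: Pliocene < Paleocene < Oligocene < Guadalupian < Miocene < Terreneuvian.
Position 2 in that ranking is Paleocene, which lasted 10 Myr.

Paleocene, 10 million years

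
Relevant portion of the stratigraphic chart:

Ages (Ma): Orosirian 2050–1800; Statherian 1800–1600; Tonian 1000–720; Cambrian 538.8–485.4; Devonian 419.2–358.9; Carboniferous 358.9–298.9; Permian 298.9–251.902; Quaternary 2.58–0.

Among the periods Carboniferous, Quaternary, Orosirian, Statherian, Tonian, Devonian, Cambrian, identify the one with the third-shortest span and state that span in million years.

Carboniferous, 60 million years

Start − end for each: Carboniferous 358.9 − 298.9 = 60; Quaternary 2.58 − 0 = 2.58; Orosirian 2050 − 1800 = 250; Statherian 1800 − 1600 = 200; Tonian 1000 − 720 = 280; Devonian 419.2 − 358.9 = 60.3; Cambrian 538.8 − 485.4 = 53.4.
Ranking these from shortest: Quaternary < Cambrian < Carboniferous < Devonian < Statherian < Orosirian < Tonian.
Position 3 in that ranking is Carboniferous, which lasted 60 Myr.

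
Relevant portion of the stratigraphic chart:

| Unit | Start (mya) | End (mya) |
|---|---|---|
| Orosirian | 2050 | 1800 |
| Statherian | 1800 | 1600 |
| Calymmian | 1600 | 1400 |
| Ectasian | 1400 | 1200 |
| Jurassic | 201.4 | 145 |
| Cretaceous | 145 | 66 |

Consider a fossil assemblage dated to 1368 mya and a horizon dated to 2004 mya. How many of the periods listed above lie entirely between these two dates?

The older date is 2004 Ma and the younger is 1368 Ma.
Periods with start < 2004 and end > 1368 Ma: Statherian (1800–1600), Calymmian (1600–1400).
That is 2 complete periods.

2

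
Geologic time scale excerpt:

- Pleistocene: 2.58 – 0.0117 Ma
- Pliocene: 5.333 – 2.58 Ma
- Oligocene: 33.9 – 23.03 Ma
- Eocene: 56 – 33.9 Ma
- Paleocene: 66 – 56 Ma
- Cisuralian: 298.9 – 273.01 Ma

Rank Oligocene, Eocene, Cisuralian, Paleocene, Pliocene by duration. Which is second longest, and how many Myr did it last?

Eocene, 22.1 million years

Durations: Oligocene 10.87; Eocene 22.1; Cisuralian 25.89; Paleocene 10; Pliocene 2.753 Myr.
Sorted longest-first: Cisuralian (25.89), Eocene (22.1), Oligocene (10.87), Paleocene (10), Pliocene (2.753).
The second longest is Eocene at 22.1 Myr.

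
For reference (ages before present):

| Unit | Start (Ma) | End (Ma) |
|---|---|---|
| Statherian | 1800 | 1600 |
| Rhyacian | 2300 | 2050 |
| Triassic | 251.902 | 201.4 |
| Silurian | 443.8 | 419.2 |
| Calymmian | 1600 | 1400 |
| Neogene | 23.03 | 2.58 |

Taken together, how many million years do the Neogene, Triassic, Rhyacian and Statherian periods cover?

Each duration: Neogene = 20.45; Triassic = 50.502; Rhyacian = 250; Statherian = 200.
Sum: 20.45 + 50.502 + 250 + 200 = 520.952 Myr.

520.952 million years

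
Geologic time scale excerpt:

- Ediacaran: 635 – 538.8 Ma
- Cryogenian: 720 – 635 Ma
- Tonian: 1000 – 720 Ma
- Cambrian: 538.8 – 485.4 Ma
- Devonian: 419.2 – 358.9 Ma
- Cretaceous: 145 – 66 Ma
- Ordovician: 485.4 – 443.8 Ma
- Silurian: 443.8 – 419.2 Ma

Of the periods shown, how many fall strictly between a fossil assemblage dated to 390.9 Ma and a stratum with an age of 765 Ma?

765 Ma sits inside the Tonian (1000–720) and 390.9 Ma inside the Devonian (419.2–358.9); neither of those is wholly between the two dates.
The listed periods lying completely between them are Cryogenian, Ediacaran, Cambrian, Ordovician, Silurian — 5 in all.

5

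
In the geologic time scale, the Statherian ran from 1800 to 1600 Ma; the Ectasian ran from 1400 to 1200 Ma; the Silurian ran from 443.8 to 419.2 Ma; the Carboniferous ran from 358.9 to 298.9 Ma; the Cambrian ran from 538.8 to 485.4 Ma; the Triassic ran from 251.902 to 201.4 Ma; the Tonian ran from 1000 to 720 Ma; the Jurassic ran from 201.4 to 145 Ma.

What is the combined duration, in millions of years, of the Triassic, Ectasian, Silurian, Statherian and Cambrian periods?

528.502 million years

Each duration: Triassic = 50.502; Ectasian = 200; Silurian = 24.6; Statherian = 200; Cambrian = 53.4.
Sum: 50.502 + 200 + 24.6 + 200 + 53.4 = 528.502 Myr.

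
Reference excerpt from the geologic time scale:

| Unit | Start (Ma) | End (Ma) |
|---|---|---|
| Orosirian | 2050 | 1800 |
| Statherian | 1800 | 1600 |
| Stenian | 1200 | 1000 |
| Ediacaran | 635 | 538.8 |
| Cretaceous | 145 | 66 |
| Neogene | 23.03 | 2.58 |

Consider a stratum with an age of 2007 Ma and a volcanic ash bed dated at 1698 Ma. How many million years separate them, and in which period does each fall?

309 million years apart; the first in the Orosirian, the second in the Statherian

Elapsed time: 2007 − 1698 = 309 Myr.
2007 Ma lies within 2050–1800 Ma: Orosirian.
1698 Ma lies within 1800–1600 Ma: Statherian.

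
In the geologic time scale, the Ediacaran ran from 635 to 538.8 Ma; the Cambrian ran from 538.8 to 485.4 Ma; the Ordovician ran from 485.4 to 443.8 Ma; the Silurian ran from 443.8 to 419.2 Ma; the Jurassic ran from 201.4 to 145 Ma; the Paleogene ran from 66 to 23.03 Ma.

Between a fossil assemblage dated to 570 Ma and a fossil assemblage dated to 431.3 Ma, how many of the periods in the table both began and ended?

570 Ma sits inside the Ediacaran (635–538.8) and 431.3 Ma inside the Silurian (443.8–419.2); neither of those is wholly between the two dates.
The listed periods lying completely between them are Cambrian, Ordovician — 2 in all.

2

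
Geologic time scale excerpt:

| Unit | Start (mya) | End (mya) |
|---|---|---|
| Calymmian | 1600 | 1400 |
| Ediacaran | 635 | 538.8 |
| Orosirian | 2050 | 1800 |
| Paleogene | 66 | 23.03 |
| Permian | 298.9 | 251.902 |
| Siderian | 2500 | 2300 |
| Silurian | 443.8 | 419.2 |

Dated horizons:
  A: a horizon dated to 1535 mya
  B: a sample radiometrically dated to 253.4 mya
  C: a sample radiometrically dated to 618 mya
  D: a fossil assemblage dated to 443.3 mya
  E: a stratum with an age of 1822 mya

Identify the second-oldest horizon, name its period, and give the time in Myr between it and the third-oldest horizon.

Larger Ma means older, so oldest first: E 1822 > A 1535 > C 618 > D 443.3 > B 253.4.
Counting 2 along gives A (1535 Ma); the excerpt puts that inside the Calymmian, 1600–1400 Ma.
Next in line is C (618 Ma), and 1535 − 618 = 917 Myr.

A, in the Calymmian; 917 million years to C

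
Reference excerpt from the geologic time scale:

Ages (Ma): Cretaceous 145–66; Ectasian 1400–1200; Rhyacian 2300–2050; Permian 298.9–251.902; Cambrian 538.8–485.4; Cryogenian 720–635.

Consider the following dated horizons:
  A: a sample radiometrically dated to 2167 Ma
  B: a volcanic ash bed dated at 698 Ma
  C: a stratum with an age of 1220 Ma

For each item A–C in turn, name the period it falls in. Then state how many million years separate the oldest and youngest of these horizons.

A: 2167 Ma lies in 2300–2050 Ma, so Rhyacian.
B: 698 Ma lies in 720–635 Ma, so Cryogenian.
C: 1220 Ma lies in 1400–1200 Ma, so Ectasian.
Oldest = 2167 Ma, youngest = 698 Ma → span 1469 Myr.

A — Rhyacian; B — Cryogenian; C — Ectasian; span 1469 million years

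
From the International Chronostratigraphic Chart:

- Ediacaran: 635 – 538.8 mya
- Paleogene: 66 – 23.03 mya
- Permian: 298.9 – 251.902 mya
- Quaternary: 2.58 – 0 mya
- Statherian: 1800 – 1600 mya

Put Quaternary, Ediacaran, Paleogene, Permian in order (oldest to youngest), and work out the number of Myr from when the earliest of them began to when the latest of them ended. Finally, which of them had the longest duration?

Ediacaran → Permian → Paleogene → Quaternary; total span 635 Myr; longest is Ediacaran

From the excerpt: Quaternary 2.58–0; Ediacaran 635–538.8; Paleogene 66–23.03; Permian 298.9–251.902 (Ma).
Larger Ma is earlier, so the oldest is Ediacaran and the youngest is Quaternary; oldest to youngest: Ediacaran, Permian, Paleogene, Quaternary.
Oldest start 635 minus youngest end 0 gives 635 Myr overall.
Individual lengths (start − end): Quaternary 2.58; Permian 46.998; Ediacaran 96.2; Paleogene 42.97. The largest is Ediacaran at 96.2 Myr.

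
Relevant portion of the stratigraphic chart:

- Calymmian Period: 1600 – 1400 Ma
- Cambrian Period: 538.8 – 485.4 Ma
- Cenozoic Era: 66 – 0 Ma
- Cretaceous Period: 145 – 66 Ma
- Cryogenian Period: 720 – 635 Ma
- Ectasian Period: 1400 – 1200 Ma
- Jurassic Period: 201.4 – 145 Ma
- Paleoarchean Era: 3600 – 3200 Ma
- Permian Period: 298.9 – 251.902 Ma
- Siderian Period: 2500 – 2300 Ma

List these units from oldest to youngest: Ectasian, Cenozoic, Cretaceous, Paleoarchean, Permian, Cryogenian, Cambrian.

The oldest of these is Paleoarchean (starts 3600 Ma) and the youngest is Cenozoic (ends 0 Ma).
In between, by decreasing start age: Ectasian (1400), Cryogenian (720), Cambrian (538.8), Permian (298.9), Cretaceous (145).

Paleoarchean, then Ectasian, then Cryogenian, then Cambrian, then Permian, then Cretaceous, then Cenozoic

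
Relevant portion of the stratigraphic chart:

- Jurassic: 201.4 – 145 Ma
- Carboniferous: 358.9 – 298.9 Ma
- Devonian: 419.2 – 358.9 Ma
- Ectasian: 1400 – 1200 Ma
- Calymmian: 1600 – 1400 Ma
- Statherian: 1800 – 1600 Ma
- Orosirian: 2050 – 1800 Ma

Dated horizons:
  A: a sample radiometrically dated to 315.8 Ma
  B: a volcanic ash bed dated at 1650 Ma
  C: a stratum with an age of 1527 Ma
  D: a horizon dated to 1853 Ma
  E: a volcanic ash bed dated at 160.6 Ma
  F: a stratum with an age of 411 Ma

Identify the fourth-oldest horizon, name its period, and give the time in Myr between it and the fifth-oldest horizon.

Larger Ma means older, so oldest first: D 1853 > B 1650 > C 1527 > F 411 > A 315.8 > E 160.6.
Counting 4 along gives F (411 Ma); the excerpt puts that inside the Devonian, 419.2–358.9 Ma.
Next in line is A (315.8 Ma), and 411 − 315.8 = 95.2 Myr.

F, in the Devonian; 95.2 million years to A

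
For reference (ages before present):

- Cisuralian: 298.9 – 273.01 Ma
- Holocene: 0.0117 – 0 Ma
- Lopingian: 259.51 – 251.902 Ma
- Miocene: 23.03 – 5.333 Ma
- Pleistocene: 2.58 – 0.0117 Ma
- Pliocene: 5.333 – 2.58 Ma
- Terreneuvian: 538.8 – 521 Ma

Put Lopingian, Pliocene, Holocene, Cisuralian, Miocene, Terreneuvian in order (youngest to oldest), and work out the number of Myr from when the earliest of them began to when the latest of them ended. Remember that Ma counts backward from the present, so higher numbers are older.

Holocene, Pliocene, Miocene, Lopingian, Cisuralian, Terreneuvian; total span 538.8 Myr

Start ages (Ma): Terreneuvian 538.8, Cisuralian 298.9, Lopingian 259.51, Miocene 23.03, Pliocene 5.333, Holocene 0.0117.
Ordered youngest to oldest: Holocene, Pliocene, Miocene, Lopingian, Cisuralian, Terreneuvian.
Span = 538.8 − 0 = 538.8 Myr.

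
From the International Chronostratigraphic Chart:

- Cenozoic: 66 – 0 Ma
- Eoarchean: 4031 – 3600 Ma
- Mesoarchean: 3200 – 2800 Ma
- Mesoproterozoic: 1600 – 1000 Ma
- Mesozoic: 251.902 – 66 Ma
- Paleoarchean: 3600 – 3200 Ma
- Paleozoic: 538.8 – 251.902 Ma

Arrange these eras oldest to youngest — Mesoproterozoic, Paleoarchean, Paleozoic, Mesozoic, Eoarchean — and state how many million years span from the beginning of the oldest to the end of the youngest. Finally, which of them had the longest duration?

From the excerpt: Mesoproterozoic 1600–1000; Paleoarchean 3600–3200; Paleozoic 538.8–251.902; Mesozoic 251.902–66; Eoarchean 4031–3600 (Ma).
Larger Ma is earlier, so the oldest is Eoarchean and the youngest is Mesozoic; oldest to youngest: Eoarchean, Paleoarchean, Mesoproterozoic, Paleozoic, Mesozoic.
Oldest start 4031 minus youngest end 66 gives 3965 Myr overall.
Individual lengths (start − end): Mesoproterozoic 600; Eoarchean 431; Paleozoic 286.898; Paleoarchean 400; Mesozoic 185.902. The largest is Mesoproterozoic at 600 Myr.

Eoarchean, Paleoarchean, Mesoproterozoic, Paleozoic, Mesozoic; total span 3965 Myr; longest is Mesoproterozoic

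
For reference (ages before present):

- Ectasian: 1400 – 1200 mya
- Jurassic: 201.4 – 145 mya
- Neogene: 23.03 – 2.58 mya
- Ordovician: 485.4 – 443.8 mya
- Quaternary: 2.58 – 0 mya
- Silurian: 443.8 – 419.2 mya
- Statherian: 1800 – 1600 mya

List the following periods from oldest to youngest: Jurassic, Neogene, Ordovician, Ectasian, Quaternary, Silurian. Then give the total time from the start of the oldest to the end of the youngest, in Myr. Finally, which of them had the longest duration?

Ectasian, Ordovician, Silurian, Jurassic, Neogene, Quaternary; total span 1400 Myr; longest is Ectasian

Start ages (Ma): Ectasian 1400, Ordovician 485.4, Silurian 443.8, Jurassic 201.4, Neogene 23.03, Quaternary 2.58.
Ordered oldest to youngest: Ectasian, Ordovician, Silurian, Jurassic, Neogene, Quaternary.
Span = 1400 − 0 = 1400 Myr.
Durations: Jurassic 56.4, Ordovician 41.6, Quaternary 2.58, Ectasian 200, Neogene 20.45, Silurian 24.6 → longest is Ectasian (200 Myr).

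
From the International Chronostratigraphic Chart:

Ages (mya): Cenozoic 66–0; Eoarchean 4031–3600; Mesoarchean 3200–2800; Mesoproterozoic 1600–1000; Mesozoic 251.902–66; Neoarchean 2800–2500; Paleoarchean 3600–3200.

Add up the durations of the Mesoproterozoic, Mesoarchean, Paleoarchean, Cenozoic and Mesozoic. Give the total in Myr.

1651.902 million years

Duration is start − end for each: (1600 − 1000) + (3200 − 2800) + (3600 − 3200) + (66 − 0) + (251.902 − 66).
That is 600 + 400 + 400 + 66 + 185.902, which totals 1651.902 million years.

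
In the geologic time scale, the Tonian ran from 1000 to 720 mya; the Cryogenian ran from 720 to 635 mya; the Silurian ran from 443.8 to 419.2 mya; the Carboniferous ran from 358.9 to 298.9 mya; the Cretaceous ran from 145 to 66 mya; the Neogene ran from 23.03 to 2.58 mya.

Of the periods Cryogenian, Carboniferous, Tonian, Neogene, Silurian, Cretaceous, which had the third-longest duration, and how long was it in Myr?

Cretaceous, 79 million years

Start − end for each: Cryogenian 720 − 635 = 85; Carboniferous 358.9 − 298.9 = 60; Tonian 1000 − 720 = 280; Neogene 23.03 − 2.58 = 20.45; Silurian 443.8 − 419.2 = 24.6; Cretaceous 145 − 66 = 79.
Ranking these from longest: Tonian > Cryogenian > Cretaceous > Carboniferous > Silurian > Neogene.
Position 3 in that ranking is Cretaceous, which lasted 79 Myr.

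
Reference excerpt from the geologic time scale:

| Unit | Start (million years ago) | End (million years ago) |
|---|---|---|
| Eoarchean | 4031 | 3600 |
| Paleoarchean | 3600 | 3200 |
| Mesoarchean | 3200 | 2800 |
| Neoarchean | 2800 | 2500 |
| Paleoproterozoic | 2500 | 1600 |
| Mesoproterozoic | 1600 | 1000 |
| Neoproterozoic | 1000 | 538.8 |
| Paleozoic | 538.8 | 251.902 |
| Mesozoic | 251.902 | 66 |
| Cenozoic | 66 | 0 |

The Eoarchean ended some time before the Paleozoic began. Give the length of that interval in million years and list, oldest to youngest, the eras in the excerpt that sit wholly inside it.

The Eoarchean closes at 3600 Ma and the Paleozoic opens at 538.8 Ma, so the interval is 3600 − 538.8 = 3061.2 Myr.
An era fits inside if it starts at or after 3600 Ma and ends at or before 538.8 Ma; oldest first that gives Paleoarchean, Mesoarchean, Neoarchean, Paleoproterozoic, Mesoproterozoic, Neoproterozoic.

3061.2 million years; Paleoarchean, Mesoarchean, Neoarchean, Paleoproterozoic, Mesoproterozoic, Neoproterozoic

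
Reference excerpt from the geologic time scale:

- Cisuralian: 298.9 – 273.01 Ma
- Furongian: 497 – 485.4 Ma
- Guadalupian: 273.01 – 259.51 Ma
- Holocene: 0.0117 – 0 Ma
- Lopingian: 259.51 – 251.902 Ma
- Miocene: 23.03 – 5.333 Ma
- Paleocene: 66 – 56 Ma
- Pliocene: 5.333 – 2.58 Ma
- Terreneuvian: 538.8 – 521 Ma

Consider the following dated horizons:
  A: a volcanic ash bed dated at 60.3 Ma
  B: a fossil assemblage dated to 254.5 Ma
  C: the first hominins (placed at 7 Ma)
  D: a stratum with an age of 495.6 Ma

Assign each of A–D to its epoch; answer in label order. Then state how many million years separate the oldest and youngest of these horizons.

A — Paleocene; B — Lopingian; C — Miocene; D — Furongian; span 488.6 million years

A: 60.3 Ma lies in 66–56 Ma, so Paleocene.
B: 254.5 Ma lies in 259.51–251.902 Ma, so Lopingian.
C: 7 Ma lies in 23.03–5.333 Ma, so Miocene.
D: 495.6 Ma lies in 497–485.4 Ma, so Furongian.
Oldest = 495.6 Ma, youngest = 7 Ma → span 488.6 Myr.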